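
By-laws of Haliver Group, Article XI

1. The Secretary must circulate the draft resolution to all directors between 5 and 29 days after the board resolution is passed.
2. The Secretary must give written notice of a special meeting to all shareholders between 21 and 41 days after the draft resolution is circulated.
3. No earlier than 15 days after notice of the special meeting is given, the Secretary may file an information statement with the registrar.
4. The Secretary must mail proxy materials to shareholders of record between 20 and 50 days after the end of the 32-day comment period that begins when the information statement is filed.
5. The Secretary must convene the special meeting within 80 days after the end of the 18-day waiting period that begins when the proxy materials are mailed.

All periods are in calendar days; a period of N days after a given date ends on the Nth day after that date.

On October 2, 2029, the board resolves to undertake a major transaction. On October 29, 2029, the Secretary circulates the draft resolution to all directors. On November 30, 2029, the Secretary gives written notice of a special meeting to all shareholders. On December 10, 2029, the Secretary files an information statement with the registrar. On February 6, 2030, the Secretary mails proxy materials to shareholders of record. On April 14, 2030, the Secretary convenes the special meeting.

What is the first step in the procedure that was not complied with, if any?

Step 1 — 5 and 29 days from October 2, 2029 (when the board resolution is passed) are October 7, 2029 and October 31, 2029 respectively; done October 29, 2029 — within the window.
Step 2 — 21 and 41 days from October 29, 2029 (when the draft resolution is circulated) are November 19, 2029 and December 9, 2029 respectively; November 30, 2029 falls inside that range.
Step 3 — must wait 15 days from November 30, 2029 (when notice of the special meeting is given), so not before December 15, 2029; done December 10, 2029 — 5 days too early.

Step 3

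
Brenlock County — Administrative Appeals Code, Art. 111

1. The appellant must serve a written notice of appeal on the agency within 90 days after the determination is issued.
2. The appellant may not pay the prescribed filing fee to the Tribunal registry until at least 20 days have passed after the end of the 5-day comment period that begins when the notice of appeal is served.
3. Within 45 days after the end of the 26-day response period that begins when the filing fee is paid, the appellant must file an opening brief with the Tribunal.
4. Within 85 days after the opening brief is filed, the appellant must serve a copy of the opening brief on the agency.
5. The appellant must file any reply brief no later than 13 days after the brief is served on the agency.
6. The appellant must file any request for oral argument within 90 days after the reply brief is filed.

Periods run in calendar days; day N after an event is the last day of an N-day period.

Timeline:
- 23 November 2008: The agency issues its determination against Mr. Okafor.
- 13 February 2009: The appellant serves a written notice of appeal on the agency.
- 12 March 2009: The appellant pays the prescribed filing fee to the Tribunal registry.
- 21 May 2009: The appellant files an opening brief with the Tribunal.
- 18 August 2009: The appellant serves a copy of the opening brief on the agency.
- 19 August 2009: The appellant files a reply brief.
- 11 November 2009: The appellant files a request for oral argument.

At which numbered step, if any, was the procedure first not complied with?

Step 4

Step 1: 90 days after 23 November 2008 (when the determination is issued) is 21 February 2009; completed 13 February 2009, before the deadline.
Step 2: the earliest permitted date is 20 days after 18 February 2009 (end of the 5-day comment period, which began when the notice of appeal is served on 13 February 2009), i.e. 10 March 2009; done 12 March 2009 — permitted.
Step 3: 45 days after 7 April 2009 (end of the 26-day response period, which began when the filing fee is paid on 12 March 2009) is 22 May 2009; 21 May 2009 is within that limit.
Step 4: 85 days after 21 May 2009 (when the opening brief is filed) is 14 August 2009; done 18 August 2009 — 4 days late.
That is the first point of non-compliance.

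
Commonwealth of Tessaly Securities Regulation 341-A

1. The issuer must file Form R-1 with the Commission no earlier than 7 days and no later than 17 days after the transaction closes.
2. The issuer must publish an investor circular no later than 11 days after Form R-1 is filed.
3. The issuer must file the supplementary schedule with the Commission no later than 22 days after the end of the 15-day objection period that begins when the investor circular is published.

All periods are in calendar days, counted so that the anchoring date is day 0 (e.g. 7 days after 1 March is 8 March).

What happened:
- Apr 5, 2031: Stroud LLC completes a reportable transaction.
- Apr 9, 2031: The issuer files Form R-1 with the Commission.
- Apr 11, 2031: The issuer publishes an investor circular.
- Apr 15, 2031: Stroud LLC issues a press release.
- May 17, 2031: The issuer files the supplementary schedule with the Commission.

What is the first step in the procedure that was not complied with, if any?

Step 1

Step 1: the window is 7–17 days after Apr 5, 2031 (when the transaction closes), so Apr 12, 2031 through Apr 22, 2031; done Apr 9, 2031 — 3 days before the window opened.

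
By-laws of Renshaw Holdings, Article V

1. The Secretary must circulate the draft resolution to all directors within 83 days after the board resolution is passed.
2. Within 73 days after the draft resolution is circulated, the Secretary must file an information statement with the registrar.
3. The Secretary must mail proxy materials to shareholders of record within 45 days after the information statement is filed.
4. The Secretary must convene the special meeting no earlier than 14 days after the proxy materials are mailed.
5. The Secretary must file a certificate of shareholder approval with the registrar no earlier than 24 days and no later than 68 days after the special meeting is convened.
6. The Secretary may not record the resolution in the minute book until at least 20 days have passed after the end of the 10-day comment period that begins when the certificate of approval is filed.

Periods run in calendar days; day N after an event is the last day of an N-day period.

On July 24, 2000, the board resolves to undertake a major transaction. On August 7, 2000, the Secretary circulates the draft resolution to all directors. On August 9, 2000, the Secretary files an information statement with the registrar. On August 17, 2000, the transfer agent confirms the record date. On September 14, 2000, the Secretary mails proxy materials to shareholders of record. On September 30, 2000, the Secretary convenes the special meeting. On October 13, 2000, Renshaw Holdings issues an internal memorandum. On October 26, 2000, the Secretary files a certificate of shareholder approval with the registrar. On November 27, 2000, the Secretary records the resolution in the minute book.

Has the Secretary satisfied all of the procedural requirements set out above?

Yes

(1) due by July 24, 2000 + 83 days = October 15, 2000; August 7, 2000 is within that limit.
(2) due by August 7, 2000 + 73 days = October 19, 2000; August 9, 2000 is within that limit.
(3) due by August 9, 2000 + 45 days = September 23, 2000; done September 14, 2000 — timely.
(4) permitted from September 14, 2000 + 14 days = September 28, 2000 onward; September 30, 2000 is on or after that date.
(5) the permitted window runs from September 30, 2000 + 24 = October 24, 2000 to September 30, 2000 + 68 = December 7, 2000; done October 26, 2000 — within the window.
(6) permitted from November 5, 2000 + 20 days = November 25, 2000 onward; done November 27, 2000, after the minimum wait.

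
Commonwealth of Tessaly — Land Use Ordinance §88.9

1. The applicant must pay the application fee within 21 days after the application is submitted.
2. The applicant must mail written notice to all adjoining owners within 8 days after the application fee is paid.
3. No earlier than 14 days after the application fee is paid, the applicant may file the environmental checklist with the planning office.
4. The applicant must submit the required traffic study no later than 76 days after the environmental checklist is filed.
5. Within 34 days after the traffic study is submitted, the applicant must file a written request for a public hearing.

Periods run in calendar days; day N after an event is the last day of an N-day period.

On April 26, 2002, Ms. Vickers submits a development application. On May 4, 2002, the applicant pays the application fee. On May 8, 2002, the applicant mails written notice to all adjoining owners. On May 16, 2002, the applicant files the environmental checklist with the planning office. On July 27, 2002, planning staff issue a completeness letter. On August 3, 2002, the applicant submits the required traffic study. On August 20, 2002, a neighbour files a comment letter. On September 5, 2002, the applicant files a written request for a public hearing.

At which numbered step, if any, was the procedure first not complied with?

Step 3

Step 1 — counting 21 days from April 26, 2002 (when the application is submitted) gives a deadline of May 17, 2002; done May 4, 2002 — timely.
Step 2 — counting 8 days from May 4, 2002 (when the application fee is paid) gives a deadline of May 12, 2002; May 8, 2002 is within that limit.
Step 3 — must wait 14 days from May 4, 2002 (when the application fee is paid), so not before May 18, 2002; May 16, 2002 is 2 days before the earliest permitted date.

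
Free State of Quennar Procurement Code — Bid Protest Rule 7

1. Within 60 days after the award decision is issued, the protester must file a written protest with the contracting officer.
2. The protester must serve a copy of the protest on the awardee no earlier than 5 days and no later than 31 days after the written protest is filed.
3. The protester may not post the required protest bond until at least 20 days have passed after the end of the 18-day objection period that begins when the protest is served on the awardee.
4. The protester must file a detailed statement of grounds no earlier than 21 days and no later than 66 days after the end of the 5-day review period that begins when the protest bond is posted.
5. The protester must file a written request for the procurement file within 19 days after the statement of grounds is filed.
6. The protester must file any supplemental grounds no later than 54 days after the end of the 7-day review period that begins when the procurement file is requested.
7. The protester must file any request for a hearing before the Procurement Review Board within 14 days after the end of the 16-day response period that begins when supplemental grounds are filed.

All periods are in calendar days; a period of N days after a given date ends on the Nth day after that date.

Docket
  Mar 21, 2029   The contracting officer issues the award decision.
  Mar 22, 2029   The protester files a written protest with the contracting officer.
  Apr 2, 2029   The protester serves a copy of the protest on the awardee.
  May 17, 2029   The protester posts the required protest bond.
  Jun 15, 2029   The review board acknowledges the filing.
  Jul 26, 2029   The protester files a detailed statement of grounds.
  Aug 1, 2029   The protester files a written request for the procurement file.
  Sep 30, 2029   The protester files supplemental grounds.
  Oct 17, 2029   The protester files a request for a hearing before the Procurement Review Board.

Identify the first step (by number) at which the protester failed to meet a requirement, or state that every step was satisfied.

None — every step was satisfied

Step 1 — counting 60 days from Mar 21, 2029 (when the award decision is issued) gives a deadline of May 20, 2029; done Mar 22, 2029 — timely.
Step 2 — 5 and 31 days from Mar 22, 2029 (when the written protest is filed) are Mar 27, 2029 and Apr 22, 2029 respectively; Apr 2, 2029 falls inside that range.
Step 3 — must wait 20 days from Apr 20, 2029 (end of the 18-day objection period, which began when the protest is served on the awardee on Apr 2, 2029), so not before May 10, 2029; May 17, 2029 is on or after that date.
Step 4 — 21 and 66 days from May 22, 2029 (end of the 5-day review period, which began when the protest bond is posted on May 17, 2029) are Jun 12, 2029 and Jul 27, 2029 respectively; done Jul 26, 2029, which is between those dates.
Step 5 — counting 19 days from Jul 26, 2029 (when the statement of grounds is filed) gives a deadline of Aug 14, 2029; done Aug 1, 2029 — timely.
Step 6 — counting 54 days from Aug 8, 2029 (end of the 7-day review period, which began when the procurement file is requested on Aug 1, 2029) gives a deadline of Oct 1, 2029; done Sep 30, 2029 — timely.
Step 7 — counting 14 days from Oct 16, 2029 (end of the 16-day response period, which began when supplemental grounds are filed on Sep 30, 2029) gives a deadline of Oct 30, 2029; Oct 17, 2029 is within that limit.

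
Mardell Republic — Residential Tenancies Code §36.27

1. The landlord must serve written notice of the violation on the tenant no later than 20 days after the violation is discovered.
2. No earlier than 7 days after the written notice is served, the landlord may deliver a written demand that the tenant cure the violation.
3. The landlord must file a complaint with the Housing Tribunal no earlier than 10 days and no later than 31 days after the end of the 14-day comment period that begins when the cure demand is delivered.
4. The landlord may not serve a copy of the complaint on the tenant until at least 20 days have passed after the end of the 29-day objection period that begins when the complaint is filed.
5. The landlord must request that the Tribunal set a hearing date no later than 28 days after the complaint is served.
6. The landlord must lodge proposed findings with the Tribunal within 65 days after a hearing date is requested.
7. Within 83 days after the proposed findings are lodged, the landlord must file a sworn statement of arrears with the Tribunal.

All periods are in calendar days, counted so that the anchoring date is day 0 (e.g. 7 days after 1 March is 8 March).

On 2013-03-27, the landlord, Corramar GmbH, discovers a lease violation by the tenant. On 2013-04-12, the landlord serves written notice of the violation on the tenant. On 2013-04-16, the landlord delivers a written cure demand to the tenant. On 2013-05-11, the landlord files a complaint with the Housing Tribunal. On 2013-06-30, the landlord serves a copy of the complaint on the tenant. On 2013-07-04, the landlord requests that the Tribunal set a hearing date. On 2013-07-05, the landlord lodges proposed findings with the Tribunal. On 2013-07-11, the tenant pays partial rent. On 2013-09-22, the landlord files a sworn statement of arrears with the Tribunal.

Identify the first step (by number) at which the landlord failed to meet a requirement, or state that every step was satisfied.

Step 2

Step 1 — counting 20 days from 2013-03-27 (when the violation is discovered) gives a deadline of 2013-04-16; done 2013-04-12 — timely.
Step 2 — must wait 7 days from 2013-04-12 (when the written notice is served), so not before 2013-04-19; 2013-04-16 is 3 days before the earliest permitted date.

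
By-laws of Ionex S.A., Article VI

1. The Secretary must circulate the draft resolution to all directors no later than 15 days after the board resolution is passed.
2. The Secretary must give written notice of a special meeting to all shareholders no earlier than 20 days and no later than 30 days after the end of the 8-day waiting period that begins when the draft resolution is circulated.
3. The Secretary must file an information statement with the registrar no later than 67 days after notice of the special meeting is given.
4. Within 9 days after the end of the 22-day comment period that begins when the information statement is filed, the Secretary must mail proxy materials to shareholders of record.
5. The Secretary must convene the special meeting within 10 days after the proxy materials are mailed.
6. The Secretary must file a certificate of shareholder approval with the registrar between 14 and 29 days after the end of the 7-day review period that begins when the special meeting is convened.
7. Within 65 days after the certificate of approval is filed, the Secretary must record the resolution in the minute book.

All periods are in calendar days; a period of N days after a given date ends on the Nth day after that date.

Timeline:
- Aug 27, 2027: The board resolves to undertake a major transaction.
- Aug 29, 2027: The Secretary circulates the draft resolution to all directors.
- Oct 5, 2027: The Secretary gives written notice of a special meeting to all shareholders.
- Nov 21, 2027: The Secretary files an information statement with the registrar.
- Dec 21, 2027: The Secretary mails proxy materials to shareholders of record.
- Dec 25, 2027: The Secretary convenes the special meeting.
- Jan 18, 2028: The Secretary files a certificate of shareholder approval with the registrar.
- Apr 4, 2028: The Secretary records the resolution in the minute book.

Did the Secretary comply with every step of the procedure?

Step 1 — counting 15 days from Aug 27, 2027 (when the board resolution is passed) gives a deadline of Sep 11, 2027; completed Aug 29, 2027, before the deadline.
Step 2 — 20 and 30 days from Sep 6, 2027 (end of the 8-day waiting period, which began when the draft resolution is circulated on Aug 29, 2027) are Sep 26, 2027 and Oct 6, 2027 respectively; done Oct 5, 2027 — within the window.
Step 3 — counting 67 days from Oct 5, 2027 (when notice of the special meeting is given) gives a deadline of Dec 11, 2027; done Nov 21, 2027 — timely.
Step 4 — counting 9 days from Dec 13, 2027 (end of the 22-day comment period, which began when the information statement is filed on Nov 21, 2027) gives a deadline of Dec 22, 2027; completed Dec 21, 2027, before the deadline.
Step 5 — counting 10 days from Dec 21, 2027 (when the proxy materials are mailed) gives a deadline of Dec 31, 2027; completed Dec 25, 2027, before the deadline.
Step 6 — 14 and 29 days from Jan 1, 2028 (end of the 7-day review period, which began when the special meeting is convened on Dec 25, 2027) are Jan 15, 2028 and Jan 30, 2028 respectively; Jan 18, 2028 falls inside that range.
Step 7 — counting 65 days from Jan 18, 2028 (when the certificate of approval is filed) gives a deadline of Mar 23, 2028; not done until Apr 4, 2028, 12 days after the deadline.

No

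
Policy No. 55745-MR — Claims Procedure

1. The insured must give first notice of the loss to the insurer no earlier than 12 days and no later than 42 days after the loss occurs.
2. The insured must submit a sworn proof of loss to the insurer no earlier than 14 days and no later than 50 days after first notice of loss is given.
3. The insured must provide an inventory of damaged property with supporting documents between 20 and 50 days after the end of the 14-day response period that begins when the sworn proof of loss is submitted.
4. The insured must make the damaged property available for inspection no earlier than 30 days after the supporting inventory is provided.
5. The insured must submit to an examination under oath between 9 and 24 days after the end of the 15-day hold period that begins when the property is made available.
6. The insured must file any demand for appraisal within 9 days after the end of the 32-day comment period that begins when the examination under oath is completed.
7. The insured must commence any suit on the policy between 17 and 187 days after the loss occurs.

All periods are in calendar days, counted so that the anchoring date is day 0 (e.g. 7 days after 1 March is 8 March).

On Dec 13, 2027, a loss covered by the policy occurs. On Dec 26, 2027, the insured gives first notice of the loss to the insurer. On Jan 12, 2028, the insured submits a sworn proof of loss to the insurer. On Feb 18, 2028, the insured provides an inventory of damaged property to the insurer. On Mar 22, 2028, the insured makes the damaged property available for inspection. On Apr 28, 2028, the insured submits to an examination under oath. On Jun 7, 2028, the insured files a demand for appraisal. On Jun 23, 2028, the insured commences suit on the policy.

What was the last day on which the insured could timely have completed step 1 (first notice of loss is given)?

Step 1 runs from Dec 13, 2027, when the loss occurs. The window is 12–42 days after Dec 13, 2027; it closes on Jan 24, 2028.

Jan 24, 2028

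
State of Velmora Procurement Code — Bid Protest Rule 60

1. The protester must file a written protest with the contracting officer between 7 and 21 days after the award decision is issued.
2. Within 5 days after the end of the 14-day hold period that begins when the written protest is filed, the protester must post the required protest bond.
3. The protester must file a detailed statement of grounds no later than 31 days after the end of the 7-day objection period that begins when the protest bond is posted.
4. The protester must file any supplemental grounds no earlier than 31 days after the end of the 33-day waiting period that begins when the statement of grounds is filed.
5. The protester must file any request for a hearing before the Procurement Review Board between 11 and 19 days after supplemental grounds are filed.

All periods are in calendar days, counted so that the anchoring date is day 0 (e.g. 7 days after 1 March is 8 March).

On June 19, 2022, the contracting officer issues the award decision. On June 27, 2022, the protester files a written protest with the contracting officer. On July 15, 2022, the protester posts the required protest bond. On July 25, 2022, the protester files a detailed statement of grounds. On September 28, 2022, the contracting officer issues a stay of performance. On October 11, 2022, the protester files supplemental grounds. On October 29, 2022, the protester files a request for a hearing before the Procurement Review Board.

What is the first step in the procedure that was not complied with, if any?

Step 1: the window is 7–21 days after June 19, 2022 (when the award decision is issued), so June 26, 2022 through July 10, 2022; done June 27, 2022, which is between those dates.
Step 2: 5 days after July 11, 2022 (end of the 14-day hold period, which began when the written protest is filed on June 27, 2022) is July 16, 2022; done July 15, 2022 — timely.
Step 3: 31 days after July 22, 2022 (end of the 7-day objection period, which began when the protest bond is posted on July 15, 2022) is August 22, 2022; done July 25, 2022 — timely.
Step 4: the earliest permitted date is 31 days after August 27, 2022 (end of the 33-day waiting period, which began when the statement of grounds is filed on July 25, 2022), i.e. September 27, 2022; done October 11, 2022 — permitted.
Step 5: the window is 11–19 days after October 11, 2022 (when supplemental grounds are filed), so October 22, 2022 through October 30, 2022; October 29, 2022 falls inside that range.

None — every step was satisfied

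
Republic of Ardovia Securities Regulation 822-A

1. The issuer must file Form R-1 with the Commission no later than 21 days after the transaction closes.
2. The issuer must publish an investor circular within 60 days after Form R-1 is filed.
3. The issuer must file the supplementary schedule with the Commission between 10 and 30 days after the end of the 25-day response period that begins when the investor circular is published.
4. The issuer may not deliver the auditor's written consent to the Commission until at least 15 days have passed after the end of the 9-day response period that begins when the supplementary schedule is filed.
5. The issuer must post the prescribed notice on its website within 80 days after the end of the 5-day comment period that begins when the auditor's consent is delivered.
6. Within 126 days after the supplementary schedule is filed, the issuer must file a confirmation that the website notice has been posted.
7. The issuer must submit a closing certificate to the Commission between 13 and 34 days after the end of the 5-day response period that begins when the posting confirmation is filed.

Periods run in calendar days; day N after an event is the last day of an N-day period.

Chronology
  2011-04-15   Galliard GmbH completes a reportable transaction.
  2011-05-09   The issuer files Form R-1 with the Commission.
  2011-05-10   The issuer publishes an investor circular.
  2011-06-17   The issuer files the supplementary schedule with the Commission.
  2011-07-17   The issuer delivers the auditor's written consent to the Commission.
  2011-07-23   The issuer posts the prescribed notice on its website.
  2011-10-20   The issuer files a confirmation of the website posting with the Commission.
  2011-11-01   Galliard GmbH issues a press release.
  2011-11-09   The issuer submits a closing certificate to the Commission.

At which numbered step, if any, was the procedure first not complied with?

Step 1

Step 1 — counting 21 days from 2011-04-15 (when the transaction closes) gives a deadline of 2011-05-06; 2011-05-09 misses that deadline by 3 days.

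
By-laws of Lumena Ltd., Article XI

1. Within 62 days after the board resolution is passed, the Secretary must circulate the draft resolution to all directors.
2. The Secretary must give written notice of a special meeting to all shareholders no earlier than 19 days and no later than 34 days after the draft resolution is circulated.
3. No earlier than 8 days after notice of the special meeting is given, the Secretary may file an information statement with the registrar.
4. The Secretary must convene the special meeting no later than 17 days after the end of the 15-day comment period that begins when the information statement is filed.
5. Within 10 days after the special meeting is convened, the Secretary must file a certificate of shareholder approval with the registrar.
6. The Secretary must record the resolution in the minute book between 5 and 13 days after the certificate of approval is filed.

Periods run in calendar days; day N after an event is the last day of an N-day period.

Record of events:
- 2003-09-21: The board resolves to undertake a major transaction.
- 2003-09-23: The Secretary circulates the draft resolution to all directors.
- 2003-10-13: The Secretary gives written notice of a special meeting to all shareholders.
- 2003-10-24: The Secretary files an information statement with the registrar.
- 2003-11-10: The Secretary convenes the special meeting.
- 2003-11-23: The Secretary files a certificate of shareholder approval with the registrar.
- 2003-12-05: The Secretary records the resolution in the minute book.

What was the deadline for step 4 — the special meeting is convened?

2003-11-25

The information statement is filed on 2003-10-24; the 15-day comment period therefore ends 2003-11-08, and step 4 runs from that date. 17 days after 2003-11-08 is 2003-11-25.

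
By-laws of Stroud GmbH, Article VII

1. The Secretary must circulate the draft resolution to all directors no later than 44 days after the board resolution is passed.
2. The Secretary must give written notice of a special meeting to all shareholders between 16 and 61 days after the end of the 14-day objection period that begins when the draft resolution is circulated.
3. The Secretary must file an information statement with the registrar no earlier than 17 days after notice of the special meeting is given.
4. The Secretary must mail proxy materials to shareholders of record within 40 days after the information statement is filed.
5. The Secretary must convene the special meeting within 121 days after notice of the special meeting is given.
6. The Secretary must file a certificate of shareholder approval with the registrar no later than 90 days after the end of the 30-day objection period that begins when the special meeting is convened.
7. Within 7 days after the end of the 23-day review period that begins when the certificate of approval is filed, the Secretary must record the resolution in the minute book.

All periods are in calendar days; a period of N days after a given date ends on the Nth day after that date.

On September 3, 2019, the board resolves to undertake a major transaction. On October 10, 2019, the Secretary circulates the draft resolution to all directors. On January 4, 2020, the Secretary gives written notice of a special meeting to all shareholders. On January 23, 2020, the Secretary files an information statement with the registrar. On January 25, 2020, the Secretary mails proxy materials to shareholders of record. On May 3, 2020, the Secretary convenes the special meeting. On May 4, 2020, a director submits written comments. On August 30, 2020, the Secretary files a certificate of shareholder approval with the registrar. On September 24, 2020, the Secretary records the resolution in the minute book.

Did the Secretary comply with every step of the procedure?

Step 1: 44 days after September 3, 2019 (when the board resolution is passed) is October 17, 2019; done October 10, 2019 — timely.
Step 2: the window is 16–61 days after October 24, 2019 (end of the 14-day objection period, which began when the draft resolution is circulated on October 10, 2019), so November 9, 2019 through December 24, 2019; January 4, 2020 is 11 days past the end of the window.
No need to go further; step 2 was not satisfied.

No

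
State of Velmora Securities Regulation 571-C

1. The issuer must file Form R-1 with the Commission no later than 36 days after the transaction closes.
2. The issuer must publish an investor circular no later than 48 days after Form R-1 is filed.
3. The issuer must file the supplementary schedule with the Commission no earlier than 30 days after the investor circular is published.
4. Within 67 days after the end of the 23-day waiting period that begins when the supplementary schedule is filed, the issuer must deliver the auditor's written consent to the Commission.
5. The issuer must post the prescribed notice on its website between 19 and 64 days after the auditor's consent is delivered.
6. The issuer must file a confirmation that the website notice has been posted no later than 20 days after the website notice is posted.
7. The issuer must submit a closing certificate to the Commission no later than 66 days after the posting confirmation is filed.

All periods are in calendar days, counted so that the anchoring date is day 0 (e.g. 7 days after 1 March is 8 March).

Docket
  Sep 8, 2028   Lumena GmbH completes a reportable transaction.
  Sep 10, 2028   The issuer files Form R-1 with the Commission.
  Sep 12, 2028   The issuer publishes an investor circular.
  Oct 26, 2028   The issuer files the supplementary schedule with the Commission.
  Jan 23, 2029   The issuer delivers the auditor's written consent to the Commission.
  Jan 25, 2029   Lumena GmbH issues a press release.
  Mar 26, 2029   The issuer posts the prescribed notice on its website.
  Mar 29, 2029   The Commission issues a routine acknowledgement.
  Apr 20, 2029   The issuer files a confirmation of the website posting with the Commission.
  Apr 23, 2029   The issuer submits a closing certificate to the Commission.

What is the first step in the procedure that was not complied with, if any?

Step 6

Step 1: 36 days after Sep 8, 2028 (when the transaction closes) is Oct 14, 2028; done Sep 10, 2028 — timely.
Step 2: 48 days after Sep 10, 2028 (when Form R-1 is filed) is Oct 28, 2028; Sep 12, 2028 is within that limit.
Step 3: the earliest permitted date is 30 days after Sep 12, 2028 (when the investor circular is published), i.e. Oct 12, 2028; Oct 26, 2028 is on or after that date.
Step 4: 67 days after Nov 18, 2028 (end of the 23-day waiting period, which began when the supplementary schedule is filed on Oct 26, 2028) is Jan 24, 2029; completed Jan 23, 2029, before the deadline.
Step 5: the window is 19–64 days after Jan 23, 2029 (when the auditor's consent is delivered), so Feb 11, 2029 through Mar 28, 2029; Mar 26, 2029 falls inside that range.
Step 6: 20 days after Mar 26, 2029 (when the website notice is posted) is Apr 15, 2029; not done until Apr 20, 2029, 5 days after the deadline.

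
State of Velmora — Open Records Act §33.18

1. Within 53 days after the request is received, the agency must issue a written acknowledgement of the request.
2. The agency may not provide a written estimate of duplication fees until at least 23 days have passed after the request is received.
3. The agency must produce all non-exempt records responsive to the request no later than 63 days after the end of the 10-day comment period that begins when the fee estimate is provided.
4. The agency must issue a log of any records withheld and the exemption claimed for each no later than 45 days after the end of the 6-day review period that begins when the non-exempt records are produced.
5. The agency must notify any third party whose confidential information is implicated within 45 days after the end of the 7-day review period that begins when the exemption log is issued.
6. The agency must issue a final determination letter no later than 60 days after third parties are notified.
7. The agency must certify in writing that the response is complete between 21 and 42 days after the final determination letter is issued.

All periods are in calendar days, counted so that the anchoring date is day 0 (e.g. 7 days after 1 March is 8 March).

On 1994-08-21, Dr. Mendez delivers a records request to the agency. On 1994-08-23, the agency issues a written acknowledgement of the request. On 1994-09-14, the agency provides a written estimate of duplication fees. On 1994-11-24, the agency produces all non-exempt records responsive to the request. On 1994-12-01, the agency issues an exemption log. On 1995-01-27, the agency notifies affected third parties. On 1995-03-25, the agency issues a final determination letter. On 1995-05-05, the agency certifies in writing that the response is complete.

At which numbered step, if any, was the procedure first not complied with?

Step 1: 53 days after 1994-08-21 (when the request is received) is 1994-10-13; 1994-08-23 is within that limit.
Step 2: the earliest permitted date is 23 days after 1994-08-21 (when the request is received), i.e. 1994-09-13; done 1994-09-14, after the minimum wait.
Step 3: 63 days after 1994-09-24 (end of the 10-day comment period, which began when the fee estimate is provided on 1994-09-14) is 1994-11-26; done 1994-11-24 — timely.
Step 4: 45 days after 1994-11-30 (end of the 6-day review period, which began when the non-exempt records are produced on 1994-11-24) is 1995-01-14; completed 1994-12-01, before the deadline.
Step 5: 45 days after 1994-12-08 (end of the 7-day review period, which began when the exemption log is issued on 1994-12-01) is 1995-01-22; 1995-01-27 misses that deadline by 5 days.

Step 5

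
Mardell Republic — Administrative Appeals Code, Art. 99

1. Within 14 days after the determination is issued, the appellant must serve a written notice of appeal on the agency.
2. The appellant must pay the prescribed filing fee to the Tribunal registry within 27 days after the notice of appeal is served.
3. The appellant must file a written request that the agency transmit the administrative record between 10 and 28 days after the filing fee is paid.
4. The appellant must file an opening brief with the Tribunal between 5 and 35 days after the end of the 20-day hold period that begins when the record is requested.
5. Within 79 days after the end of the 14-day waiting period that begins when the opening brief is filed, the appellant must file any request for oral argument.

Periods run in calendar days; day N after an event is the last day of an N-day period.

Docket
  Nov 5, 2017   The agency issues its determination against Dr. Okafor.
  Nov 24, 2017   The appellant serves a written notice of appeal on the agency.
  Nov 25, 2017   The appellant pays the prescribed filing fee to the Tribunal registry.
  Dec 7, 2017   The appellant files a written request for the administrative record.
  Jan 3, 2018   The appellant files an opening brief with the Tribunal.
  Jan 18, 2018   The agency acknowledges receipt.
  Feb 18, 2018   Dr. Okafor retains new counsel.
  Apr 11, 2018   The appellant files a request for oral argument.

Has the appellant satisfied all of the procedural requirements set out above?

Step 1: 14 days after Nov 5, 2017 (when the determination is issued) is Nov 19, 2017; done Nov 24, 2017 — 5 days late.

No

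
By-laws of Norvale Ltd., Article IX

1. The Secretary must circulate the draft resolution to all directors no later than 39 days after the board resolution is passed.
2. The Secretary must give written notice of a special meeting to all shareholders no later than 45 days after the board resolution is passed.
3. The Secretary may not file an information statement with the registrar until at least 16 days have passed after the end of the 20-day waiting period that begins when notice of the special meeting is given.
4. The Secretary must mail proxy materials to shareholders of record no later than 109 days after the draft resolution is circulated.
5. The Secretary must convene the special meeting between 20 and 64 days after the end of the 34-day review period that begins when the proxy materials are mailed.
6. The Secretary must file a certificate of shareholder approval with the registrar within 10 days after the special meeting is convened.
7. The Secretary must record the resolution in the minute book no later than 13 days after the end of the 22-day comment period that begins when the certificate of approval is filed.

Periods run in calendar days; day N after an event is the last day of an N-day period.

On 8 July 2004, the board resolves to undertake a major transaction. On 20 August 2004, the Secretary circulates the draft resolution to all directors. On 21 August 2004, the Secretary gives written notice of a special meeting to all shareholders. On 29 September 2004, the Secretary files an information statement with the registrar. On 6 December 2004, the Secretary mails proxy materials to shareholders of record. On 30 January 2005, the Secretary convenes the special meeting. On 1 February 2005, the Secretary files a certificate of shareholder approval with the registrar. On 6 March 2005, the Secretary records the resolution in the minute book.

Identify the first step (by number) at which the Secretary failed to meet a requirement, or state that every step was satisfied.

Step 1

Step 1 — counting 39 days from 8 July 2004 (when the board resolution is passed) gives a deadline of 16 August 2004; not done until 20 August 2004, 4 days after the deadline.
Later steps need not be reached.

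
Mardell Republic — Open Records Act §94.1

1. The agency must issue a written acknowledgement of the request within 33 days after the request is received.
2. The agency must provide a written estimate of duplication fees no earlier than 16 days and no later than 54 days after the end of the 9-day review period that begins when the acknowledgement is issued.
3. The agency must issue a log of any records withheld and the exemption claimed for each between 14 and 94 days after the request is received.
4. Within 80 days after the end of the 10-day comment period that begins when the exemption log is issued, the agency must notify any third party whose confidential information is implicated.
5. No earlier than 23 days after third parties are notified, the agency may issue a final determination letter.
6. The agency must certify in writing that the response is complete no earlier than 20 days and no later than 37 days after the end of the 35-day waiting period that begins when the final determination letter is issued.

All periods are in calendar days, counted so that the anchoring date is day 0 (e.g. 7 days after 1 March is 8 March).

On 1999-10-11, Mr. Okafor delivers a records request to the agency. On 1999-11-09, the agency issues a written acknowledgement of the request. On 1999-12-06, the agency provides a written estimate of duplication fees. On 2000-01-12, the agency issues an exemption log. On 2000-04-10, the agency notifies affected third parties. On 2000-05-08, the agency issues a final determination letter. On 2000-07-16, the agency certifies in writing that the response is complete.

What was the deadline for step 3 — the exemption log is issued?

Step 3 runs from 1999-10-11, when the request is received. The window is 14–94 days after 1999-10-11; it closes on 2000-01-13.

2000-01-13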